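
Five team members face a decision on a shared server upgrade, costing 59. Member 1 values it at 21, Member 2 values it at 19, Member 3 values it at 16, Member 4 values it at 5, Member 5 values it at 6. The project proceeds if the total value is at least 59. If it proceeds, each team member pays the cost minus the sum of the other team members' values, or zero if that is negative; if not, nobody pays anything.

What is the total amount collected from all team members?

32

Total value 67 ≥ cost 59, so it is built.
Member 1: others sum to 46; max(0, 59 - 46) = 13.
Member 2: others sum to 48; max(0, 59 - 48) = 11.
Member 3: others sum to 51; max(0, 59 - 51) = 8.
Member 4: others sum to 62; max(0, 59 - 62) = 0.
Member 5: others sum to 61; max(0, 59 - 61) = 0.
Total collected = 13 + 11 + 8 + 0 + 0 = 32.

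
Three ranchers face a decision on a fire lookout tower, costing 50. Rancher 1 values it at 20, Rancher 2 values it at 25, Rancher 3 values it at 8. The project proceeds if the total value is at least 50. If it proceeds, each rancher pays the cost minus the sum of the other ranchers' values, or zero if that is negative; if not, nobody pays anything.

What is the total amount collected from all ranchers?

Total value 53 ≥ cost 50, so it is built.
Rancher 1: others sum to 33; max(0, 50 - 33) = 17.
Rancher 2: others sum to 28; max(0, 50 - 28) = 22.
Rancher 3: others sum to 45; max(0, 50 - 45) = 5.
Total collected = 17 + 22 + 5 = 44.

44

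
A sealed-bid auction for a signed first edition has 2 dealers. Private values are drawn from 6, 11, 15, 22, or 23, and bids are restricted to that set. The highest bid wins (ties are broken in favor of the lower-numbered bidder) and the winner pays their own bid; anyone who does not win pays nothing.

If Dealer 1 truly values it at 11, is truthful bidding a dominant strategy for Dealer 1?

No

Consider the case where Dealer 2 bids 6.
Truthful bid 11: wins, pays 11, utility 11 - 11 = 0.
Bid 6 instead: wins, pays 6, utility 11 - 6 = 5.
Since 5 > 0, bidding 6 is strictly better here, so truthful bidding is not dominant.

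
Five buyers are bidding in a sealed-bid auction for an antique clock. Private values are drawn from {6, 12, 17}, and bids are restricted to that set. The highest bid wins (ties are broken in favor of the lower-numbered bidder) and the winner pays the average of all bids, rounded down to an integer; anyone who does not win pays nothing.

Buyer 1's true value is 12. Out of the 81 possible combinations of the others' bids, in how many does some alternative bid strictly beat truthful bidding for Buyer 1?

Others bid (6, 6, 6, 6): truth gives 5; bid 6 gives 6 > 5. Violating.
Others bid (6, 6, 6, 17): truth gives 0; bid 17 gives 2 > 0. Violating.
Others bid (6, 6, 12, 17): truth gives 0; bid 17 gives 1 > 0. Violating.
Others bid (6, 6, 17, 6): truth gives 0; bid 17 gives 2 > 0. Violating.
Others bid (6, 6, 6, 12): truth gives 4; no alternative beats it.
Others bid (6, 6, 12, 6): truth gives 4; no alternative beats it.
(Checking all 81 profiles: 17 have a profitable deviation, 64 do not.)

17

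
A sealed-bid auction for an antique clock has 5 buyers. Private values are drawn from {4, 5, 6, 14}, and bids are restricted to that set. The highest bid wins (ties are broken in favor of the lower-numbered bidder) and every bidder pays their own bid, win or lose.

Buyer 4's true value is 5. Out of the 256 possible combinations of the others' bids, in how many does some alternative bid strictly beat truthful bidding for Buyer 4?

Others bid (4, 4, 4, 6): truth gives -5; bid 6 gives -1 > -5. Violating.
Others bid (4, 4, 4, 14): truth gives -5; bid 4 gives -4 > -5. Violating.
Others bid (4, 4, 5, 4): truth gives -5; bid 6 gives -1 > -5. Violating.
Others bid (4, 4, 5, 5): truth gives -5; bid 6 gives -1 > -5. Violating.
Others bid (4, 4, 4, 4): truth gives 0; no alternative beats it.
Others bid (4, 4, 4, 5): truth gives 0; no alternative beats it.
(Checking all 256 profiles: 254 have a profitable deviation, 2 do not.)

254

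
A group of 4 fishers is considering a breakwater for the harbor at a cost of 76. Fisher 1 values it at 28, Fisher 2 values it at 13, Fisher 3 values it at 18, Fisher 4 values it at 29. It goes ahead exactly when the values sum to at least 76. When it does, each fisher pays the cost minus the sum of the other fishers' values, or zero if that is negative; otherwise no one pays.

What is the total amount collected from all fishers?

40

Total value 88 ≥ cost 76, so it is built.
Fisher 1: others sum to 60; max(0, 76 - 60) = 16.
Fisher 2: others sum to 75; max(0, 76 - 75) = 1.
Fisher 3: others sum to 70; max(0, 76 - 70) = 6.
Fisher 4: others sum to 59; max(0, 76 - 59) = 17.
Total collected = 16 + 1 + 6 + 17 = 40.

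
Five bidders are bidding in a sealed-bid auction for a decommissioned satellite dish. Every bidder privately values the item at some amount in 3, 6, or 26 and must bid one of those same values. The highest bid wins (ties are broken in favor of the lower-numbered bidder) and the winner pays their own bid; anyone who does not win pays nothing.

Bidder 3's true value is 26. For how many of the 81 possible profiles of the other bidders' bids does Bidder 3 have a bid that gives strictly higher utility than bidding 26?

Others bid (3, 3, 3, 3): truth gives 0; bid 6 gives 20 > 0. Violating.
Others bid (3, 3, 3, 6): truth gives 0; bid 6 gives 20 > 0. Violating.
Others bid (3, 3, 6, 3): truth gives 0; bid 6 gives 20 > 0. Violating.
Others bid (3, 3, 6, 6): truth gives 0; bid 6 gives 20 > 0. Violating.
Others bid (3, 3, 3, 26): truth gives 0; no alternative beats it.
Others bid (3, 3, 6, 26): truth gives 0; no alternative beats it.
(Checking all 81 profiles: 4 have a profitable deviation, 77 do not.)

4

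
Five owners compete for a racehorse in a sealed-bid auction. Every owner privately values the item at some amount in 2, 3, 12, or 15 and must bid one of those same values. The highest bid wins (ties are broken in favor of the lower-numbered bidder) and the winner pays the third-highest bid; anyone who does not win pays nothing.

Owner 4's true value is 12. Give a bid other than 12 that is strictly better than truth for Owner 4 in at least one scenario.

Suppose Owner 1 bids 2, Owner 2 bids 2, Owner 3 bids 2 and Owner 5 bids 15.
Bid 12: loses, pays 0, utility 0.
Bid 15: wins, pays 2, utility 12 - 2 = 10.
So bidding 15 beats truth here (10 > 0).

15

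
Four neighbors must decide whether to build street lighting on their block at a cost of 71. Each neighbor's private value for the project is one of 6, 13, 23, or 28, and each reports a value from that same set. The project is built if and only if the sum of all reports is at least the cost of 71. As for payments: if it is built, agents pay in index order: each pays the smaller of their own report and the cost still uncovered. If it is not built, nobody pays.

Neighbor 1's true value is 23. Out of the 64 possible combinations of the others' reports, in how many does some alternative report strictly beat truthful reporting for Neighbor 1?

Others report (6, 28, 28): truth gives 0; report 13 gives 10 > 0. Violating.
Others report (13, 23, 23): truth gives 0; report 13 gives 10 > 0. Violating.
Others report (13, 23, 28): truth gives 0; report 13 gives 10 > 0. Violating.
Others report (13, 28, 23): truth gives 0; report 13 gives 10 > 0. Violating.
Others report (6, 6, 6): truth gives 0; no alternative beats it.
Others report (6, 6, 13): truth gives 0; no alternative beats it.
(Checking all 64 profiles: 23 have a profitable deviation, 41 do not.)

23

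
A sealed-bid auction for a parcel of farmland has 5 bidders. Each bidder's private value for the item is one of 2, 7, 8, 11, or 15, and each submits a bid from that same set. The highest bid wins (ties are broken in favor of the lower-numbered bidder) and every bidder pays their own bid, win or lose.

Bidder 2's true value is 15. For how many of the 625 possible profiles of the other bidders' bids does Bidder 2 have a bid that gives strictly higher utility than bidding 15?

317

Others bid (2, 2, 2, 2): truth gives 0; bid 7 gives 8 > 0. Violating.
Others bid (2, 2, 2, 7): truth gives 0; bid 7 gives 8 > 0. Violating.
Others bid (2, 2, 2, 8): truth gives 0; bid 8 gives 7 > 0. Violating.
Others bid (2, 2, 2, 11): truth gives 0; bid 11 gives 4 > 0. Violating.
Others bid (2, 2, 2, 15): truth gives 0; no alternative beats it.
Others bid (2, 2, 7, 15): truth gives 0; no alternative beats it.
(Checking all 625 profiles: 317 have a profitable deviation, 308 do not.)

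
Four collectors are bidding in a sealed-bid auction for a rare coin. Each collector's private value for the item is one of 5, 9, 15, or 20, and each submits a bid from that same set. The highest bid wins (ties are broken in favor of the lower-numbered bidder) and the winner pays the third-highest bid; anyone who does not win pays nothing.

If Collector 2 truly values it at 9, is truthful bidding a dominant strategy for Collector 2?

Consider the case where Collector 1 bids 5, Collector 3 bids 5 and Collector 4 bids 15.
Truthful bid 9: loses, pays 0, utility 0.
Bid 15 instead: wins, pays 5, utility 9 - 5 = 4.
Since 4 > 0, bidding 15 is strictly better here, so truthful bidding is not dominant.

No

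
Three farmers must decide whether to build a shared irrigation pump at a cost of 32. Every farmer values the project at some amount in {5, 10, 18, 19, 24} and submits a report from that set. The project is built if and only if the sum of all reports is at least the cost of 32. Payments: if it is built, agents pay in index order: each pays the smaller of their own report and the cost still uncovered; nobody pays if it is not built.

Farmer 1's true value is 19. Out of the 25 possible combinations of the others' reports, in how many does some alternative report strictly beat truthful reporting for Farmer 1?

Others report (5, 10): truth gives 0; report 18 gives 1 > 0. Violating.
Others report (5, 18): truth gives 0; report 10 gives 9 > 0. Violating.
Others report (5, 19): truth gives 0; report 10 gives 9 > 0. Violating.
Others report (5, 24): truth gives 0; report 5 gives 14 > 0. Violating.
Others report (5, 5): truth gives 0; no alternative beats it.
(Checking all 25 profiles: 24 have a profitable deviation, 1 does not.)

24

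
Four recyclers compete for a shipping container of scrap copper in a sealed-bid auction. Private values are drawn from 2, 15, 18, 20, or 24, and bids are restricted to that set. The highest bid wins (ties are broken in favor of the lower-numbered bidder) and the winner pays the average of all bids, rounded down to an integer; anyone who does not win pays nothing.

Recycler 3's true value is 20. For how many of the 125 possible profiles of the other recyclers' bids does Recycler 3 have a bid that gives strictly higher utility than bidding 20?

Others bid (2, 2, 2): truth gives 14; bid 15 gives 15 > 14. Violating.
Others bid (2, 2, 15): truth gives 11; bid 15 gives 12 > 11. Violating.
Others bid (2, 2, 24): truth gives 0; bid 24 gives 7 > 0. Violating.
Others bid (2, 15, 15): truth gives 7; bid 18 gives 8 > 7. Violating.
Others bid (2, 2, 18): truth gives 10; no alternative beats it.
Others bid (2, 2, 20): truth gives 9; no alternative beats it.
(Checking all 125 profiles: 37 have a profitable deviation, 88 do not.)

37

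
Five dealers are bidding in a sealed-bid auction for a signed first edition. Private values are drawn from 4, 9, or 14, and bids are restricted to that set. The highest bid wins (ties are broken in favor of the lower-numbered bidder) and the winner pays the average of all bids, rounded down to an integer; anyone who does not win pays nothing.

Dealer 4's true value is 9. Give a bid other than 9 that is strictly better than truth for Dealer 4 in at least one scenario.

Suppose Dealer 1 bids 4, Dealer 2 bids 4, Dealer 3 bids 4 and Dealer 5 bids 14.
Bid 9: loses, pays 0, utility 0.
Bid 14: wins, pays 8, utility 9 - 8 = 1.
So bidding 14 beats truth here (1 > 0).

14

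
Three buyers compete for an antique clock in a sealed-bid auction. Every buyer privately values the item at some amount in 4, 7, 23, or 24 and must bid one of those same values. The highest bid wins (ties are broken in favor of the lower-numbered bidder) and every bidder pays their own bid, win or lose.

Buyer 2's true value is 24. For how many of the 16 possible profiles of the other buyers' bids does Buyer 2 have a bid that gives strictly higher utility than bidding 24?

Others bid (4, 4): truth gives 0; bid 7 gives 17 > 0. Violating.
Others bid (4, 7): truth gives 0; bid 7 gives 17 > 0. Violating.
Others bid (4, 23): truth gives 0; bid 23 gives 1 > 0. Violating.
Others bid (7, 4): truth gives 0; bid 23 gives 1 > 0. Violating.
Others bid (4, 24): truth gives 0; no alternative beats it.
Others bid (7, 24): truth gives 0; no alternative beats it.
(Checking all 16 profiles: 10 have a profitable deviation, 6 do not.)

10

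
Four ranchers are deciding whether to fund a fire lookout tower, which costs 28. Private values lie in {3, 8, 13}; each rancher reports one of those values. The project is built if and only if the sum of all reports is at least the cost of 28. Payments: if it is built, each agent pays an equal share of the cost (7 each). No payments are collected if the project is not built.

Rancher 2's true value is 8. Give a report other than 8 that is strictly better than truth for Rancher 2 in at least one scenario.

13

Suppose Rancher 1 reports 3, Rancher 3 reports 3 and Rancher 4 reports 13.
Report 8: project not built, utility 0.
Report 13: project built, pays 7, utility 8 - 7 = 1.
So reporting 13 beats truth here (1 > 0).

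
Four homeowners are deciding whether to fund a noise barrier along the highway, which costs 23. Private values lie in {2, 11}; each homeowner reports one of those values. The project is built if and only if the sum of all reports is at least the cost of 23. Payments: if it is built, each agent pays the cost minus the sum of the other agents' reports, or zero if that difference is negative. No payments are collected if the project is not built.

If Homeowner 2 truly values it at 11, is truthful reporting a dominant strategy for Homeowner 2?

Check each profile of the others' reports and compare truth against every alternative report.
Others report (2, 2, 11): truth gives 3, best alternative gives 0.
Others report (2, 11, 2): truth gives 3, best alternative gives 0.
Others report (11, 2, 2): truth gives 3, best alternative gives 0.
Others report (2, 11, 11): truth gives 11, best alternative gives 11.
Others report (11, 2, 11): truth gives 11, best alternative gives 11.
Others report (11, 11, 2): truth gives 11, best alternative gives 11.
(Remaining 2 profiles checked similarly; truth is weakly best in each.)
In every case the truthful report is at least as good as any alternative, so it is a dominant strategy.

Yes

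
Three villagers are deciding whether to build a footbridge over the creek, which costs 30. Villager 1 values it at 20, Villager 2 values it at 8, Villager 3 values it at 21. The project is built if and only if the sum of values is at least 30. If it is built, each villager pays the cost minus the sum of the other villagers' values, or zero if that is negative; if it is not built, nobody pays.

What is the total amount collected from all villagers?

Total value 49 ≥ cost 30, so it is built.
Villager 1: others sum to 29; max(0, 30 - 29) = 1.
Villager 2: others sum to 41; max(0, 30 - 41) = 0.
Villager 3: others sum to 28; max(0, 30 - 28) = 2.
Total collected = 1 + 0 + 2 = 3.

3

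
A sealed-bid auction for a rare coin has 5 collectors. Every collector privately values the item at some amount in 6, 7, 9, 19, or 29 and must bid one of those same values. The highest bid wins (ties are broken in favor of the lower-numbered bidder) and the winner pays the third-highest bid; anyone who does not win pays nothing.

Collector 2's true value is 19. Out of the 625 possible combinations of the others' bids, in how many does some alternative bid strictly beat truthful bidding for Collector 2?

Others bid (6, 6, 6, 29): truth gives 0; bid 29 gives 13 > 0. Violating.
Others bid (6, 6, 7, 29): truth gives 0; bid 29 gives 12 > 0. Violating.
Others bid (6, 6, 9, 29): truth gives 0; bid 29 gives 10 > 0. Violating.
Others bid (6, 6, 29, 6): truth gives 0; bid 29 gives 13 > 0. Violating.
Others bid (6, 6, 6, 6): truth gives 13; no alternative beats it.
Others bid (6, 6, 6, 7): truth gives 13; no alternative beats it.
(Checking all 625 profiles: 108 have a profitable deviation, 517 do not.)

108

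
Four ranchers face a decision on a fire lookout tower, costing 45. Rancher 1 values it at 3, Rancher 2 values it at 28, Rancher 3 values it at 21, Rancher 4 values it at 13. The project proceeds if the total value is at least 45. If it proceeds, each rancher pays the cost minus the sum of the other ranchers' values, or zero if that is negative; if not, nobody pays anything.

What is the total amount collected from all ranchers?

Total value 65 ≥ cost 45, so it is built.
Rancher 1: others sum to 62; max(0, 45 - 62) = 0.
Rancher 2: others sum to 37; max(0, 45 - 37) = 8.
Rancher 3: others sum to 44; max(0, 45 - 44) = 1.
Rancher 4: others sum to 52; max(0, 45 - 52) = 0.
Total collected = 0 + 8 + 1 + 0 = 9.

9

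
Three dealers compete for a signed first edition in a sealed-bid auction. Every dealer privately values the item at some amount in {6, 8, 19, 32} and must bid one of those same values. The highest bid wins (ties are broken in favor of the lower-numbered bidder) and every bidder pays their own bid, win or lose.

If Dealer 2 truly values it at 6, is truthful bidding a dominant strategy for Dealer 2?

Consider the case where Dealer 1 bids 6 and Dealer 3 bids 6.
Truthful bid 6: loses but pays 6, utility -6.
Bid 8 instead: wins, pays 8, utility 6 - 8 = -2.
Since -2 > -6, bidding 8 is strictly better here, so truthful bidding is not dominant.

No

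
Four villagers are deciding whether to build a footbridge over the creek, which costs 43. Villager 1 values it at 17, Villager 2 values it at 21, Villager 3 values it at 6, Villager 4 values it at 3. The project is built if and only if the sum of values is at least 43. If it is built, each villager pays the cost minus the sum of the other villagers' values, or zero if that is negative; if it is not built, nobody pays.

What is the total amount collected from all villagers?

32

Total value 47 ≥ cost 43, so it is built.
Villager 1: others sum to 30; max(0, 43 - 30) = 13.
Villager 2: others sum to 26; max(0, 43 - 26) = 17.
Villager 3: others sum to 41; max(0, 43 - 41) = 2.
Villager 4: others sum to 44; max(0, 43 - 44) = 0.
Total collected = 13 + 17 + 2 + 0 = 32.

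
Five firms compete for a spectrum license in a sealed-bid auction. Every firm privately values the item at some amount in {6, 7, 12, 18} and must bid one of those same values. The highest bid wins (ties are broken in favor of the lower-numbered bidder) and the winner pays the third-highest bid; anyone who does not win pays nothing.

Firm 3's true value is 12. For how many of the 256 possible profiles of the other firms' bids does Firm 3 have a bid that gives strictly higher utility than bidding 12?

Others bid (6, 6, 6, 18): truth gives 0; bid 18 gives 6 > 0. Violating.
Others bid (6, 6, 7, 18): truth gives 0; bid 18 gives 5 > 0. Violating.
Others bid (6, 6, 18, 6): truth gives 0; bid 18 gives 6 > 0. Violating.
Others bid (6, 6, 18, 7): truth gives 0; bid 18 gives 5 > 0. Violating.
Others bid (6, 6, 6, 6): truth gives 6; no alternative beats it.
Others bid (6, 6, 6, 7): truth gives 6; no alternative beats it.
(Checking all 256 profiles: 32 have a profitable deviation, 224 do not.)

32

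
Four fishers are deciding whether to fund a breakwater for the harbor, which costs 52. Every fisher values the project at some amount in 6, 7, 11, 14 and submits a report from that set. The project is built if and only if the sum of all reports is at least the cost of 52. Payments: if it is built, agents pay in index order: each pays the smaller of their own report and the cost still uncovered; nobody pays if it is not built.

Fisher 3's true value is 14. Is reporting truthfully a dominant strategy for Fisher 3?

Consider the case where Fisher 1 reports 14, Fisher 2 reports 14 and Fisher 4 reports 14.
Truthful report 14: project built, pays 14, utility 14 - 14 = 0.
Report 11 instead: project built, pays 11, utility 14 - 11 = 3.
Since 3 > 0, reporting 11 is strictly better here, so truthful reporting is not dominant.

No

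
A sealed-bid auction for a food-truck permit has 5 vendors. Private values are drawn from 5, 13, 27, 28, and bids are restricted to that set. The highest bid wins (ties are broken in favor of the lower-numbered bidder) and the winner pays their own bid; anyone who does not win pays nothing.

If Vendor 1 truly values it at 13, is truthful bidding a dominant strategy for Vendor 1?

No

Consider the case where Vendor 2 bids 5, Vendor 3 bids 5, Vendor 4 bids 5 and Vendor 5 bids 5.
Truthful bid 13: wins, pays 13, utility 13 - 13 = 0.
Bid 5 instead: wins, pays 5, utility 13 - 5 = 8.
Since 8 > 0, bidding 5 is strictly better here, so truthful bidding is not dominant.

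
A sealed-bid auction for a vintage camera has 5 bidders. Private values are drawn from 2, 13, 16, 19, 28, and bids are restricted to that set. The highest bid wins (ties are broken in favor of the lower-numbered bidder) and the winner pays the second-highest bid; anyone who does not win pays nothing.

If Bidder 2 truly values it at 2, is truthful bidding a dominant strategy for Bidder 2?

Check each profile of the others' bids and compare truth against every alternative bid.
Others bid (2, 2, 2, 13): truth gives 0, best alternative gives -11.
Others bid (2, 2, 13, 2): truth gives 0, best alternative gives -11.
Others bid (2, 2, 13, 13): truth gives 0, best alternative gives -11.
Others bid (2, 13, 2, 2): truth gives 0, best alternative gives -11.
Others bid (2, 13, 2, 13): truth gives 0, best alternative gives -11.
Others bid (2, 13, 13, 2): truth gives 0, best alternative gives -11.
(Remaining 619 profiles checked similarly; truth is weakly best in each.)
In every case the truthful bid is at least as good as any alternative, so it is a dominant strategy.

Yes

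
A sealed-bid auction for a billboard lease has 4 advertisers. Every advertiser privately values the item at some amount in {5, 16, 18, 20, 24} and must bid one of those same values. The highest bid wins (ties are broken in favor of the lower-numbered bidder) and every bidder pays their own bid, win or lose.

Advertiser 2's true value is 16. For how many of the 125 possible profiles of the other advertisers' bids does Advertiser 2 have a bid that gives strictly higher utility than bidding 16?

121

Others bid (5, 5, 18): truth gives -16; bid 18 gives -2 > -16. Violating.
Others bid (5, 5, 20): truth gives -16; bid 20 gives -4 > -16. Violating.
Others bid (5, 5, 24): truth gives -16; bid 5 gives -5 > -16. Violating.
Others bid (5, 16, 18): truth gives -16; bid 18 gives -2 > -16. Violating.
Others bid (5, 5, 5): truth gives 0; no alternative beats it.
Others bid (5, 5, 16): truth gives 0; no alternative beats it.
(Checking all 125 profiles: 121 have a profitable deviation, 4 do not.)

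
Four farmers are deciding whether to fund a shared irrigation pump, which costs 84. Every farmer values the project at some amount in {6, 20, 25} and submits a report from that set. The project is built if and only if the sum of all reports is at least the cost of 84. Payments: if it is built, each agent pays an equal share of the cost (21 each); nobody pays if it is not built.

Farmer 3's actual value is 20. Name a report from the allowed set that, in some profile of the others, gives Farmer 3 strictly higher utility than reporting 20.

Suppose Farmer 1 reports 20, Farmer 2 reports 20 and Farmer 4 reports 25.
Report 20: project built, pays 21, utility 20 - 21 = -1.
Report 6: project not built, utility 0.
So reporting 6 beats truth here (0 > -1).

6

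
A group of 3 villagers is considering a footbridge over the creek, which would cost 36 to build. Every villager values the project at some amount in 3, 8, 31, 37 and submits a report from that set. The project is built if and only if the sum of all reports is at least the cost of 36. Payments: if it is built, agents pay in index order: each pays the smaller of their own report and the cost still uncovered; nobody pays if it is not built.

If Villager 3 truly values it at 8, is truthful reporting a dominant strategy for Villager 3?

Yes

Check each profile of the others' reports and compare truth against every alternative report.
Others report (3, 37): truth gives 8, best alternative gives 8.
Others report (8, 31): truth gives 8, best alternative gives 8.
Others report (8, 37): truth gives 8, best alternative gives 8.
Others report (31, 8): truth gives 8, best alternative gives 8.
Others report (31, 31): truth gives 8, best alternative gives 8.
Others report (31, 37): truth gives 8, best alternative gives 8.
(Remaining 10 profiles checked similarly; truth is weakly best in each.)
In every case the truthful report is at least as good as any alternative, so it is a dominant strategy.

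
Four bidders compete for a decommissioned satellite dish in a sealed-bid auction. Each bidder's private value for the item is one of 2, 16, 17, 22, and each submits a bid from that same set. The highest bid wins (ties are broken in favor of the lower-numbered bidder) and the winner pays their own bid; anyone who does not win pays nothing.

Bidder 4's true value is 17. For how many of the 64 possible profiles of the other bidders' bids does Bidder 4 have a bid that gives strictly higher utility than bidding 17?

Others bid (2, 2, 2): truth gives 0; bid 16 gives 1 > 0. Violating.
Others bid (2, 2, 16): truth gives 0; no alternative beats it.
Others bid (2, 2, 17): truth gives 0; no alternative beats it.
(Checking all 64 profiles: 1 has a profitable deviation, 63 do not.)

1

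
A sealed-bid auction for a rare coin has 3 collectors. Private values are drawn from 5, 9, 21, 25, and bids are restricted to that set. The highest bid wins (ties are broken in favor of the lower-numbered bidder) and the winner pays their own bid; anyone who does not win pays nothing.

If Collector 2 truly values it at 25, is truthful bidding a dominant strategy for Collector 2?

Consider the case where Collector 1 bids 5 and Collector 3 bids 5.
Truthful bid 25: wins, pays 25, utility 25 - 25 = 0.
Bid 9 instead: wins, pays 9, utility 25 - 9 = 16.
Since 16 > 0, bidding 9 is strictly better here, so truthful bidding is not dominant.

No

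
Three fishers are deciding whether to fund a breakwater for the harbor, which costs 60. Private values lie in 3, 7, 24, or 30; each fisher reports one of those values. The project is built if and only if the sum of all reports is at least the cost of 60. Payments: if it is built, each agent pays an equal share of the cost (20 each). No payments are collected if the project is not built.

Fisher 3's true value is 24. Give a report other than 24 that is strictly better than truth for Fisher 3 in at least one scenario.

Suppose Fisher 1 reports 3 and Fisher 2 reports 30.
Report 24: project not built, utility 0.
Report 30: project built, pays 20, utility 24 - 20 = 4.
So reporting 30 beats truth here (4 > 0).

30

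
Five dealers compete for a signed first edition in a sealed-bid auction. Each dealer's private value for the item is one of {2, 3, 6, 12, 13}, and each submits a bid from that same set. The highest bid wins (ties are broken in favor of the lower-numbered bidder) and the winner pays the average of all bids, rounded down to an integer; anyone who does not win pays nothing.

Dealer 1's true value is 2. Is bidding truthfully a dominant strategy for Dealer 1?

Check each profile of the others' bids and compare truth against every alternative bid.
Others bid (3, 3, 3, 3): truth gives 0, best alternative gives -1.
Others bid (2, 2, 2, 2): truth gives 0, best alternative gives 0.
Others bid (2, 2, 2, 3): truth gives 0, best alternative gives 0.
Others bid (2, 2, 2, 6): truth gives 0, best alternative gives 0.
Others bid (2, 2, 2, 12): truth gives 0, best alternative gives 0.
Others bid (2, 2, 2, 13): truth gives 0, best alternative gives 0.
(Remaining 619 profiles checked similarly; truth is weakly best in each.)
In every case the truthful bid is at least as good as any alternative, so it is a dominant strategy.

Yes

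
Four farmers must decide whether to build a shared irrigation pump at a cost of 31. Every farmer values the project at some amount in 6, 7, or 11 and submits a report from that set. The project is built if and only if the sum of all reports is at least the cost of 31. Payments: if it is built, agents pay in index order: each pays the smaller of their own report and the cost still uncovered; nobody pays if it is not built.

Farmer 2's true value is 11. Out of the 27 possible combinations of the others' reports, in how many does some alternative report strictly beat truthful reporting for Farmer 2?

16

Others report (6, 7, 11): truth gives 0; report 7 gives 4 > 0. Violating.
Others report (6, 11, 7): truth gives 0; report 7 gives 4 > 0. Violating.
Others report (6, 11, 11): truth gives 0; report 6 gives 5 > 0. Violating.
Others report (7, 6, 11): truth gives 0; report 7 gives 4 > 0. Violating.
Others report (6, 6, 6): truth gives 0; no alternative beats it.
Others report (6, 6, 7): truth gives 0; no alternative beats it.
(Checking all 27 profiles: 16 have a profitable deviation, 11 do not.)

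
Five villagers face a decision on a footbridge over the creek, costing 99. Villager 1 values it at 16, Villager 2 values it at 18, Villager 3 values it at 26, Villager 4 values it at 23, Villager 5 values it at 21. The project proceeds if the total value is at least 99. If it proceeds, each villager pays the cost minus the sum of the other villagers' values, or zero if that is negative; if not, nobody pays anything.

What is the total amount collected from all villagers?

Total value 104 ≥ cost 99, so it is built.
Villager 1: others sum to 88; max(0, 99 - 88) = 11.
Villager 2: others sum to 86; max(0, 99 - 86) = 13.
Villager 3: others sum to 78; max(0, 99 - 78) = 21.
Villager 4: others sum to 81; max(0, 99 - 81) = 18.
Villager 5: others sum to 83; max(0, 99 - 83) = 16.
Total collected = 11 + 13 + 21 + 18 + 16 = 79.

79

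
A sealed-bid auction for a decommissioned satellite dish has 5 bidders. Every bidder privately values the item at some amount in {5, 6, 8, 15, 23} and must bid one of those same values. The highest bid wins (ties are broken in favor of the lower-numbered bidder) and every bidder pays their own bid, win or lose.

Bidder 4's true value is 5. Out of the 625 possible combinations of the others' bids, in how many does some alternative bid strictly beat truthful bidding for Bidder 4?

Others bid (5, 5, 5, 5): truth gives -5; bid 6 gives -1 > -5. Violating.
Others bid (5, 5, 5, 6): truth gives -5; bid 6 gives -1 > -5. Violating.
Others bid (5, 5, 5, 8): truth gives -5; bid 8 gives -3 > -5. Violating.
Others bid (5, 5, 6, 5): truth gives -5; bid 8 gives -3 > -5. Violating.
Others bid (5, 5, 5, 15): truth gives -5; no alternative beats it.
Others bid (5, 5, 5, 23): truth gives -5; no alternative beats it.
(Checking all 625 profiles: 24 have a profitable deviation, 601 do not.)

24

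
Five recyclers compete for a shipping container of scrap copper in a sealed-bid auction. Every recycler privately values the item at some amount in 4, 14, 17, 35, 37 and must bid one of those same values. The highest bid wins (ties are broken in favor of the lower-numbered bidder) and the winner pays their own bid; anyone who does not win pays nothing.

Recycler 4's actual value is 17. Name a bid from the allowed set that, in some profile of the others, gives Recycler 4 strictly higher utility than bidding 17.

Suppose Recycler 1 bids 4, Recycler 2 bids 4, Recycler 3 bids 4 and Recycler 5 bids 4.
Bid 17: wins, pays 17, utility 17 - 17 = 0.
Bid 14: wins, pays 14, utility 17 - 14 = 3.
So bidding 14 beats truth here (3 > 0).

14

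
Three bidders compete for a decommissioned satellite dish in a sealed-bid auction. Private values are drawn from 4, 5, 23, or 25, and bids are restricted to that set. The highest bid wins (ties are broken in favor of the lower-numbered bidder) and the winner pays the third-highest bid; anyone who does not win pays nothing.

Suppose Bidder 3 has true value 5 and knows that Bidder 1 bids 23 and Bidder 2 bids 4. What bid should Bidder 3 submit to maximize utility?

Bid 4: loses, pays 0, utility 0.
Bid 5: loses, pays 0, utility 0.
Bid 23: loses, pays 0, utility 0.
Bid 25: wins, pays 4, utility 5 - 4 = 1.
The best choice is 25 with utility 1.

25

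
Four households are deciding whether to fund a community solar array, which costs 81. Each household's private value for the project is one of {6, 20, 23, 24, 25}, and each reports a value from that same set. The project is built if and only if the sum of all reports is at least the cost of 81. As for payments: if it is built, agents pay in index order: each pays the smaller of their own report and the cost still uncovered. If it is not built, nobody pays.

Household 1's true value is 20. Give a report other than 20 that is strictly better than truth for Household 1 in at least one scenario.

Suppose Household 2 reports 25, Household 3 reports 25 and Household 4 reports 25.
Report 20: project built, pays 20, utility 20 - 20 = 0.
Report 6: project built, pays 6, utility 20 - 6 = 14.
So reporting 6 beats truth here (14 > 0).

6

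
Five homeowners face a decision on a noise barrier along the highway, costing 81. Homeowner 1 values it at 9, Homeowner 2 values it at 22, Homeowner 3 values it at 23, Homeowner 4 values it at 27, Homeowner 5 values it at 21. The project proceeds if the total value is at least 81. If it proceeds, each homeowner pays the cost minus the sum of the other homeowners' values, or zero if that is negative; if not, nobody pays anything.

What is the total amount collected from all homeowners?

9

Total value 102 ≥ cost 81, so it is built.
Homeowner 1: others sum to 93; max(0, 81 - 93) = 0.
Homeowner 2: others sum to 80; max(0, 81 - 80) = 1.
Homeowner 3: others sum to 79; max(0, 81 - 79) = 2.
Homeowner 4: others sum to 75; max(0, 81 - 75) = 6.
Homeowner 5: others sum to 81; max(0, 81 - 81) = 0.
Total collected = 0 + 1 + 2 + 6 + 0 = 9.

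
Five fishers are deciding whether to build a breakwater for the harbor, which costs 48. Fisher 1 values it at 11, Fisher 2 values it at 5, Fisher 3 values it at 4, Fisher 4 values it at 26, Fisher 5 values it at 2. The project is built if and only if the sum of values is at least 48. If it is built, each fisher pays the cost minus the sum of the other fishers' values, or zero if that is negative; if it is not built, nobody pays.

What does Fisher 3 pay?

4

Total value 48 ≥ cost 48, so the project is built.
The other fishers' values sum to 44.
Cost minus that sum is 48 - 44 = 4.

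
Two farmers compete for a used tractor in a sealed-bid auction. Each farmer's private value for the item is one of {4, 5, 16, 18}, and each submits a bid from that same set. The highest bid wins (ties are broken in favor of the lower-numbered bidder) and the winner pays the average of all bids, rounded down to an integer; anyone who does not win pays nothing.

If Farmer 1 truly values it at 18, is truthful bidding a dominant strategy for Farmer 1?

Consider the case where Farmer 2 bids 4.
Truthful bid 18: wins, pays 11, utility 18 - 11 = 7.
Bid 4 instead: wins, pays 4, utility 18 - 4 = 14.
Since 14 > 7, bidding 4 is strictly better here, so truthful bidding is not dominant.

No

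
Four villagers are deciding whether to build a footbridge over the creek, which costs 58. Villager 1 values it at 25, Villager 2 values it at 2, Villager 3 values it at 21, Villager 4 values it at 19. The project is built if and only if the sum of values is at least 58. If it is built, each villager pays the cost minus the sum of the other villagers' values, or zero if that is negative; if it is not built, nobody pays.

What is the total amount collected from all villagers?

Total value 67 ≥ cost 58, so it is built.
Villager 1: others sum to 42; max(0, 58 - 42) = 16.
Villager 2: others sum to 65; max(0, 58 - 65) = 0.
Villager 3: others sum to 46; max(0, 58 - 46) = 12.
Villager 4: others sum to 48; max(0, 58 - 48) = 10.
Total collected = 16 + 0 + 12 + 10 = 38.

38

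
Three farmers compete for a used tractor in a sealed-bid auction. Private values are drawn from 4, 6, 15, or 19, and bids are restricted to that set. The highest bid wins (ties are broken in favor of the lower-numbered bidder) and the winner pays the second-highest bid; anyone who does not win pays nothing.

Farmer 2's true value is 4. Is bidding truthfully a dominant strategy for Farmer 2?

Check each profile of the others' bids and compare truth against every alternative bid.
Others bid (4, 6): truth gives 0, best alternative gives -2.
Others bid (4, 4): truth gives 0, best alternative gives 0.
Others bid (4, 15): truth gives 0, best alternative gives 0.
Others bid (4, 19): truth gives 0, best alternative gives 0.
Others bid (6, 4): truth gives 0, best alternative gives 0.
Others bid (6, 6): truth gives 0, best alternative gives 0.
(Remaining 10 profiles checked similarly; truth is weakly best in each.)
In every case the truthful bid is at least as good as any alternative, so it is a dominant strategy.

Yes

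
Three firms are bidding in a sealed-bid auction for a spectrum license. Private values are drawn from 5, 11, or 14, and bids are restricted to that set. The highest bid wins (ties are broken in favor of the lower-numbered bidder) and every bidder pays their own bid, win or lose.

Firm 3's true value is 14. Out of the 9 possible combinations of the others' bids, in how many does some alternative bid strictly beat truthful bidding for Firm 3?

6

Others bid (5, 5): truth gives 0; bid 11 gives 3 > 0. Violating.
Others bid (5, 14): truth gives -14; bid 5 gives -5 > -14. Violating.
Others bid (11, 14): truth gives -14; bid 5 gives -5 > -14. Violating.
Others bid (14, 5): truth gives -14; bid 5 gives -5 > -14. Violating.
Others bid (5, 11): truth gives 0; no alternative beats it.
Others bid (11, 5): truth gives 0; no alternative beats it.
(Checking all 9 profiles: 6 have a profitable deviation, 3 do not.)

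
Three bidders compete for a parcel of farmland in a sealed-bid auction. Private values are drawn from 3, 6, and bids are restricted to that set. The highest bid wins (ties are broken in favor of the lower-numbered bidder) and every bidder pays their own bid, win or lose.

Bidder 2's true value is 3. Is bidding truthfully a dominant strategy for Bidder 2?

Yes

Check each profile of the others' bids and compare truth against every alternative bid.
Others bid (6, 3): truth gives -3, best alternative gives -6.
Others bid (6, 6): truth gives -3, best alternative gives -6.
Others bid (3, 3): truth gives -3, best alternative gives -3.
Others bid (3, 6): truth gives -3, best alternative gives -3.
In every case the truthful bid is at least as good as any alternative, so it is a dominant strategy.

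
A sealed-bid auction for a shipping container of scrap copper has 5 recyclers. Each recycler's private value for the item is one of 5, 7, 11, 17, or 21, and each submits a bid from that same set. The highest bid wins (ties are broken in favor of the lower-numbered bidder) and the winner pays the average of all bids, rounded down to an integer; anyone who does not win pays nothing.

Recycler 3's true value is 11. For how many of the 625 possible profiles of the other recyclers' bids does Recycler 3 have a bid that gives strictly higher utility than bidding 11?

56

Others bid (5, 5, 5, 5): truth gives 5; bid 7 gives 6 > 5. Violating.
Others bid (5, 5, 5, 7): truth gives 5; bid 7 gives 6 > 5. Violating.
Others bid (5, 5, 5, 17): truth gives 0; bid 17 gives 2 > 0. Violating.
Others bid (5, 5, 7, 5): truth gives 5; bid 7 gives 6 > 5. Violating.
Others bid (5, 5, 5, 11): truth gives 4; no alternative beats it.
Others bid (5, 5, 5, 21): truth gives 0; no alternative beats it.
(Checking all 625 profiles: 56 have a profitable deviation, 569 do not.)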